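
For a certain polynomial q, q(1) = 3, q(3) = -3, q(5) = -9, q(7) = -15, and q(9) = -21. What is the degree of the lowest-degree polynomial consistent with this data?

Forward differences of the values at s = 1, 3, 5, 7, 9:
  q  : 3  -3  -9  -15  -21
  Δ  : -6  -6  -6  -6
  Δ^2: 0  0  0
  Δ^3: 0  0
  Δ^4: 0
The first differences are constant (-6) and nonzero, while all higher differences vanish, so the minimal degree is 1.

1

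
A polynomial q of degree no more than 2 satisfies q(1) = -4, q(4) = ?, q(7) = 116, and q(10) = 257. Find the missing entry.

29

The 3 known points determine the degree-2 polynomial uniquely.
Write q(t) = at^2 + bt + c. Substituting each data point gives a linear system:
  a + b + c = -4
  49a + 7b + c = 116
  100a + 10b + c = 257
Solving the system yields a = 3, b = -4, c = -3.
So q(t) = 3t^2 - 4t - 3.
Then q(4) = 29.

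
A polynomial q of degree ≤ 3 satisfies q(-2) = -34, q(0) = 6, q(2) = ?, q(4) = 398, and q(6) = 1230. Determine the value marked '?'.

On equispaced nodes a degree-3 polynomial has vanishing fourth forward difference, so
  q(-2) - 4·q(0) + 6·q(2) - 4·q(4) + q(6) = 0.
Substituting the known values and solving for q(2):
  6·q(2) = 420
  q(2) = 70.

70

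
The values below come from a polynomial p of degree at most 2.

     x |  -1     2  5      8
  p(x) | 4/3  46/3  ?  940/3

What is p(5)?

The 3 known points determine the degree-2 polynomial uniquely.
Write p(x) = ax^2 + bx + c. Substituting each data point gives a linear system:
  a - b + c = 4/3
  4a + 2b + c = 46/3
  64a + 8b + c = 940/3
Solving the system yields a = 5, b = -1/3, c = -4.
So p(x) = 5x² - (1/3)x - 4.
Then p(5) = 358/3.

358/3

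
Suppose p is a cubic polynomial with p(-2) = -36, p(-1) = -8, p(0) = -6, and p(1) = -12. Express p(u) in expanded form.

Write p(u) = au^3 + bu^2 + cu + d. Substituting each data point gives a linear system:
  -8a + 4b - 2c + d = -36
  -a + b - c + d = -8
  d = -6
  a + b + c + d = -12
Solving the system yields a = 3, b = -4, c = -5, d = -6.
So p(u) = 3u^3 - 4u^2 - 5u - 6.
Check: p(-2) = -36. ✓

p(u) = 3u^3 - 4u^2 - 5u - 6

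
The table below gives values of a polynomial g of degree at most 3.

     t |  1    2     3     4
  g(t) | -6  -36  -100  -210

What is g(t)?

Using the Lagrange interpolation formula with nodes 1, 2, 3, 4:
  L_0(t) = (t - 2)(t - 3)(t - 4) / -6
  L_1(t) = (t - 1)(t - 3)(t - 4) / 2
  L_2(t) = (t - 1)(t - 2)(t - 4) / -2
  L_3(t) = (t - 1)(t - 2)(t - 3) / 6
Then g(t) = -6·L_0(t) - 36·L_1(t) - 100·L_2(t) - 210·L_3(t).
Expanding and collecting terms gives g(t) = -2t³ - 5t² - t + 2.
Check: g(4) = -210. ✓

g(t) = -2t^3 - 5t^2 - t + 2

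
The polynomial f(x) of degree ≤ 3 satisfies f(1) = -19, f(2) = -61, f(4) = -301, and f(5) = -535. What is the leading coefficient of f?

Write f(x) = ax^3 + bx^2 + cx + d. Substituting each data point gives a linear system:
  a + b + c + d = -19
  8a + 4b + 2c + d = -61
  64a + 16b + 4c + d = -301
  125a + 25b + 5c + d = -535
Solving the system yields a = -3, b = -5, c = -6, d = -5.
So f(x) = -3x³ - 5x² - 6x - 5.
The leading coefficient is -3.

-3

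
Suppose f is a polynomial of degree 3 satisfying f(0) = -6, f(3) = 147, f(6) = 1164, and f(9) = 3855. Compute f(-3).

Forward differences of the values at u = 0, 3, 6, 9:
  f  : -6  147  1164  3855
  Δ  : 153  1017  2691
  Δ^2: 864  1674
  Δ^3: 810
The third differences are constant, confirming degree 3.
Interpolating (Newton forward form) and evaluating at u = -3 gives f(-3) = -105.

-105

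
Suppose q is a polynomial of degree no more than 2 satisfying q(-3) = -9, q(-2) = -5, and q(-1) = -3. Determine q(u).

Write q(u) = au^2 + bu + c. Substituting each data point gives a linear system:
  9a - 3b + c = -9
  4a - 2b + c = -5
  a - b + c = -3
Solving the system yields a = -1, b = -1, c = -3.
So q(u) = -u^2 - u - 3.
Check: q(-1) = -3. ✓

q(u) = -u^2 - u - 3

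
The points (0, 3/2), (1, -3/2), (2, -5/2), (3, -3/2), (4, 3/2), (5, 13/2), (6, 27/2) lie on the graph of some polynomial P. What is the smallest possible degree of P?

Forward differences of the values at s = 0, 1, 2, 3, 4, 5, 6:
  P  : 3/2  -3/2  -5/2  -3/2  3/2  13/2  27/2
  Δ  : -3  -1  1  3  5  7
  Δ^2: 2  2  2  2  2
  Δ^3: 0  0  0  0
  Δ^4: 0  0  0
  Δ^5: 0  0
  Δ^6: 0
The second differences are constant (2) and nonzero, while all higher differences vanish, so the minimal degree is 2.

2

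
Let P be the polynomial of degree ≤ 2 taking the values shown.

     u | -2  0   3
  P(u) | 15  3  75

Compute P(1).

Write P(u) = au^2 + bu + c. Substituting each data point gives a linear system:
  4a - 2b + c = 15
  c = 3
  9a + 3b + c = 75
Solving the system yields a = 6, b = 6, c = 3.
So P(u) = 6u² + 6u + 3.
Then P(1) = 15.

15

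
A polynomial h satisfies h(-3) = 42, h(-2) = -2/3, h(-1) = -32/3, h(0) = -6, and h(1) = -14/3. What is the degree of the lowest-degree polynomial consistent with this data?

Forward differences of the values at u = -3, -2, -1, 0, 1:
  h  : 42  -2/3  -32/3  -6  -14/3
  Δ  : -128/3  -10  14/3  4/3
  Δ^2: 98/3  44/3  -10/3
  Δ^3: -18  -18
  Δ^4: 0
The third differences are constant (-18) and nonzero, while all higher differences vanish, so the minimal degree is 3.

3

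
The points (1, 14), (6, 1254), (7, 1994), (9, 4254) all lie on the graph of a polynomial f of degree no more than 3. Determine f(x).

f(x) = 6x^3 - 2x^2 + 4x + 6

Using the Lagrange interpolation formula with nodes 1, 6, 7, 9:
  L_0(x) = (x - 6)(x - 7)(x - 9) / -240
  L_1(x) = (x - 1)(x - 7)(x - 9) / 15
  L_2(x) = (x - 1)(x - 6)(x - 9) / -12
  L_3(x) = (x - 1)(x - 6)(x - 7) / 48
Then f(x) = 14·L_0(x) + 1254·L_1(x) + 1994·L_2(x) + 4254·L_3(x).
Expanding and collecting terms gives f(x) = 6x³ - 2x² + 4x + 6.
Check: f(9) = 4254. ✓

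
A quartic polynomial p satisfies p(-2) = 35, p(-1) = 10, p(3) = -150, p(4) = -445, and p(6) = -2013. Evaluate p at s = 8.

-5885

Write p(s) = as^4 + bs^3 + cs^2 + ds + e. Substituting each data point gives a linear system:
  16a - 8b + 4c - 2d + e = 35
  a - b + c - d + e = 10
  81a + 27b + 9c + 3d + e = -150
  256a + 64b + 16c + 4d + e = -445
  1296a + 216b + 36c + 6d + e = -2013
Solving the system yields a = -1, b = -4, c = 4, d = 0, e = 3.
So p(s) = -s⁴ - 4s³ + 4s² + 3.
Then p(8) = -5885.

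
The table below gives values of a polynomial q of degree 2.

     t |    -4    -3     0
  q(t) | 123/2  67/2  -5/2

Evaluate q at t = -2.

27/2

Using the Lagrange interpolation formula with nodes -4, -3, 0:
  L_0(t) = (t + 3)t / 4
  L_1(t) = (t + 4)t / -3
  L_2(t) = (t + 4)(t + 3) / 12
Then q(t) = 123/2·L_0(t) + 67/2·L_1(t) - 5/2·L_2(t).
Expanding and collecting terms gives q(t) = 4t² - 5/2.
Evaluating at t = -2: q(-2) = 27/2.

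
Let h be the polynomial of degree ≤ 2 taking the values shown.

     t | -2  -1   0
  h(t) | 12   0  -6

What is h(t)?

Using the Lagrange interpolation formula with nodes -2, -1, 0:
  L_0(t) = (t + 1)t / 2
  L_1(t) = (t + 2)t / -1
  L_2(t) = (t + 2)(t + 1) / 2
Then h(t) = 12·L_0(t) + 0·L_1(t) - 6·L_2(t).
Expanding and collecting terms gives h(t) = 3t² - 3t - 6.
Check: h(-1) = 0. ✓

h(t) = 3t^2 - 3t - 6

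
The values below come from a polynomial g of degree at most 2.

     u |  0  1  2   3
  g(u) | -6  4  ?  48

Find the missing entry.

22

The 3 known points determine the degree-2 polynomial uniquely.
Write g(u) = au^2 + bu + c. Substituting each data point gives a linear system:
  c = -6
  a + b + c = 4
  9a + 3b + c = 48
Solving the system yields a = 4, b = 6, c = -6.
So g(u) = 4u^2 + 6u - 6.
Then g(2) = 22.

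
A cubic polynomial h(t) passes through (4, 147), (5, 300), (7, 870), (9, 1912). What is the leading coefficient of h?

3

Write h(t) = at^3 + bt^2 + ct + d. Substituting each data point gives a linear system:
  64a + 16b + 4c + d = 147
  125a + 25b + 5c + d = 300
  343a + 49b + 7c + d = 870
  729a + 81b + 9c + d = 1912
Solving the system yields a = 3, b = -4, c = 6, d = -5.
So h(t) = 3t³ - 4t² + 6t - 5.
The leading coefficient is 3.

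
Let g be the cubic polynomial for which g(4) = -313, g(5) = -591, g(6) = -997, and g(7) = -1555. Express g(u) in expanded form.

g(u) = -4u^3 - 4u^2 + 2u - 1

Write g(u) = au^3 + bu^2 + cu + d. Substituting each data point gives a linear system:
  64a + 16b + 4c + d = -313
  125a + 25b + 5c + d = -591
  216a + 36b + 6c + d = -997
  343a + 49b + 7c + d = -1555
Solving the system yields a = -4, b = -4, c = 2, d = -1.
So g(u) = -4u³ - 4u² + 2u - 1.
Check: g(6) = -997. ✓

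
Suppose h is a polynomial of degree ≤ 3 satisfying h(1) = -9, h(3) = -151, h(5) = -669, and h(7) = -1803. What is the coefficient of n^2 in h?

-2

Write h(n) = an^3 + bn^2 + cn + d. Substituting each data point gives a linear system:
  a + b + c + d = -9
  27a + 9b + 3c + d = -151
  125a + 25b + 5c + d = -669
  343a + 49b + 7c + d = -1803
Solving the system yields a = -5, b = -2, c = 2, d = -4.
So h(n) = -5n^3 - 2n^2 + 2n - 4.
The coefficient of n^2 is -2.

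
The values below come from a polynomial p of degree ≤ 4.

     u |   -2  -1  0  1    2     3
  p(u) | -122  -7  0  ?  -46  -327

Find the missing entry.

The 5 known points determine the degree-4 polynomial uniquely.
Write p(u) = au^4 + bu^3 + cu^2 + du + e. Substituting each data point gives a linear system:
  16a - 8b + 4c - 2d + e = -122
  a - b + c - d + e = -7
  e = 0
  16a + 8b + 4c + 2d + e = -46
  81a + 27b + 9c + 3d + e = -327
Solving the system yields a = -6, b = 5, c = 3, d = -1, e = 0.
So p(u) = -6u^4 + 5u^3 + 3u^2 - u.
Then p(1) = 1.

1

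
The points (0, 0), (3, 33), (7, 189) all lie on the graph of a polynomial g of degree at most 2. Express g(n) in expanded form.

Using the Lagrange interpolation formula with nodes 0, 3, 7:
  L_0(n) = (n - 3)(n - 7) / 21
  L_1(n) = n(n - 7) / -12
  L_2(n) = n(n - 3) / 28
Then g(n) = 0·L_0(n) + 33·L_1(n) + 189·L_2(n).
Expanding and collecting terms gives g(n) = 4n² - n.
Check: g(7) = 189. ✓

g(n) = 4n^2 - n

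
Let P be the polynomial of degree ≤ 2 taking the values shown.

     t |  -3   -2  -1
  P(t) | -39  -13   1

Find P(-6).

Forward differences of the values at t = -3, -2, -1:
  P  : -39  -13  1
  Δ  : 26  14
  Δ^2: -12
The second differences are constant, confirming degree 2.
Interpolating (Newton forward form) and evaluating at t = -6 gives P(-6) = -189.

-189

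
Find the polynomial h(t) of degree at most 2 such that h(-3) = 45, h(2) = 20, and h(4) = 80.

h(t) = 5t^2

Using the Lagrange interpolation formula with nodes -3, 2, 4:
  L_0(t) = (t - 2)(t - 4) / 35
  L_1(t) = (t + 3)(t - 4) / -10
  L_2(t) = (t + 3)(t - 2) / 14
Then h(t) = 45·L_0(t) + 20·L_1(t) + 80·L_2(t).
Expanding and collecting terms gives h(t) = 5t^2.
Check: h(4) = 80. ✓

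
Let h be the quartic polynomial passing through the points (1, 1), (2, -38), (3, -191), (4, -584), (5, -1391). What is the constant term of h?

Write h(x) = ax^4 + bx^3 + cx^2 + dx + e. Substituting each data point gives a linear system:
  a + b + c + d + e = 1
  16a + 8b + 4c + 2d + e = -38
  81a + 27b + 9c + 3d + e = -191
  256a + 64b + 16c + 4d + e = -584
  625a + 125b + 25c + 5d + e = -1391
Solving the system yields a = -2, b = -1, c = -1, d = 1, e = 4.
So h(x) = -2x^4 - x^3 - x^2 + x + 4.
The constant term is 4.

4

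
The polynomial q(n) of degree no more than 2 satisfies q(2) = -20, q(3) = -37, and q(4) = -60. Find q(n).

q(n) = -3n^2 - 2n - 4

Write q(n) = an^2 + bn + c. Substituting each data point gives a linear system:
  4a + 2b + c = -20
  9a + 3b + c = -37
  16a + 4b + c = -60
Solving the system yields a = -3, b = -2, c = -4.
So q(n) = -3n^2 - 2n - 4.
Check: q(3) = -37. ✓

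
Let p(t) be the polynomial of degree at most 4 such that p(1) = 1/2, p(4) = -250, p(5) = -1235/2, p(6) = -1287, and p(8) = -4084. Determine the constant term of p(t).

0

Write p(t) = at^4 + bt^3 + ct^2 + dt + e. Substituting each data point gives a linear system:
  a + b + c + d + e = 1/2
  256a + 64b + 16c + 4d + e = -250
  625a + 125b + 25c + 5d + e = -1235/2
  1296a + 216b + 36c + 6d + e = -1287
  4096a + 512b + 64c + 8d + e = -4084
Solving the system yields a = -1, b = 0, c = 0, d = 3/2, e = 0.
So p(t) = -t⁴ + (3/2)t.
The constant term is 0.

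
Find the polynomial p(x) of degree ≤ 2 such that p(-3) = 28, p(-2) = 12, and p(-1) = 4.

Using the Lagrange interpolation formula with nodes -3, -2, -1:
  L_0(x) = (x + 2)(x + 1) / 2
  L_1(x) = (x + 3)(x + 1) / -1
  L_2(x) = (x + 3)(x + 2) / 2
Then p(x) = 28·L_0(x) + 12·L_1(x) + 4·L_2(x).
Expanding and collecting terms gives p(x) = 4x^2 + 4x + 4.
Check: p(-3) = 28. ✓

p(x) = 4x^2 + 4x + 4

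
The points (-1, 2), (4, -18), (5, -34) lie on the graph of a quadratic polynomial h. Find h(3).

Using the Lagrange interpolation formula with nodes -1, 4, 5:
  L_0(n) = (n - 4)(n - 5) / 30
  L_1(n) = (n + 1)(n - 5) / -5
  L_2(n) = (n + 1)(n - 4) / 6
Then h(n) = 2·L_0(n) - 18·L_1(n) - 34·L_2(n).
Expanding and collecting terms gives h(n) = -2n^2 + 2n + 6.
Evaluating at n = 3: h(3) = -6.

-6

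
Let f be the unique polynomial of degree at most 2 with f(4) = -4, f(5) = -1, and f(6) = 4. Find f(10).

Forward differences of the values at t = 4, 5, 6:
  f  : -4  -1  4
  Δ  : 3  5
  Δ^2: 2
The second differences are constant, confirming degree 2.
Interpolating (Newton forward form) and evaluating at t = 10 gives f(10) = 44.

44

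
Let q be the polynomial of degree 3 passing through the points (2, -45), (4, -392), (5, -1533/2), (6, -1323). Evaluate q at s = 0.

6

Using the Lagrange interpolation formula with nodes 2, 4, 5, 6:
  L_0(s) = (s - 4)(s - 5)(s - 6) / -24
  L_1(s) = (s - 2)(s - 5)(s - 6) / 4
  L_2(s) = (s - 2)(s - 4)(s - 6) / -3
  L_3(s) = (s - 2)(s - 4)(s - 5) / 8
Then q(s) = -45·L_0(s) - 392·L_1(s) - 1533/2·L_2(s) - 1323·L_3(s).
Expanding and collecting terms gives q(s) = -6s^3 - s^2 + (1/2)s + 6.
Evaluating at s = 0: q(0) = 6.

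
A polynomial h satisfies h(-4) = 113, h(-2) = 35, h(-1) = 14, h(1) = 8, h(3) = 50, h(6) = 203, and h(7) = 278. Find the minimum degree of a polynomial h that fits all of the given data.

Divided differences on the nodes -4, -2, -1, 1, 3, 6, 7:
  order 0: 113  35  14  8  50  203  278
  order 1: -39  -21  -3  21  51  75
  order 2: 6  6  6  6  6
  order 3: 0  0  0  0
  order 4: 0  0  0
  order 5: 0  0
  order 6: 0
The order-2 divided differences are all 6 (nonzero) and every higher order vanishes, so the data lies on a polynomial of degree exactly 2.

2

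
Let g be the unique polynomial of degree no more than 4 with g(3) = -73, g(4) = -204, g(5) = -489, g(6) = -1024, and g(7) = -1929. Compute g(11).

-12489

Using the Lagrange interpolation formula with nodes 3, 4, 5, 6, 7:
  L_0(s) = (s - 4)(s - 5)(s - 6)(s - 7) / 24
  L_1(s) = (s - 3)(s - 5)(s - 6)(s - 7) / -6
  L_2(s) = (s - 3)(s - 4)(s - 6)(s - 7) / 4
  L_3(s) = (s - 3)(s - 4)(s - 5)(s - 7) / -6
  L_4(s) = (s - 3)(s - 4)(s - 5)(s - 6) / 24
Then g(s) = -73·L_0(s) - 204·L_1(s) - 489·L_2(s) - 1024·L_3(s) - 1929·L_4(s).
Expanding and collecting terms gives g(s) = -s⁴ + 2s³ - 4s² - 2s - 4.
Evaluating at s = 11: g(11) = -12489.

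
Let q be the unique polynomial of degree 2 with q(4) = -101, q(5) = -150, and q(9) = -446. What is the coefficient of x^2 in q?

Write q(x) = ax^2 + bx + c. Substituting each data point gives a linear system:
  16a + 4b + c = -101
  25a + 5b + c = -150
  81a + 9b + c = -446
Solving the system yields a = -5, b = -4, c = -5.
So q(x) = -5x² - 4x - 5.
The leading coefficient is -5.

-5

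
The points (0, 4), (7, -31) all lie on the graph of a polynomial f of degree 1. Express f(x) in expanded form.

Using the Lagrange interpolation formula with nodes 0, 7:
  L_0(x) = (x - 7) / -7
  L_1(x) = x / 7
Then f(x) = 4·L_0(x) - 31·L_1(x).
Expanding and collecting terms gives f(x) = -5x + 4.
Check: f(0) = 4. ✓

f(x) = -5x + 4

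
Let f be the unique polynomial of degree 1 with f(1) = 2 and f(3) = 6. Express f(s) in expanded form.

f(s) = 2s

Write f(s) = as + b. Substituting each data point gives a linear system:
  a + b = 2
  3a + b = 6
Solving the system yields a = 2, b = 0.
So f(s) = 2s.
Check: f(1) = 2. ✓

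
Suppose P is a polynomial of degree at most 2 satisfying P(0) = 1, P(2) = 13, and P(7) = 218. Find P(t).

P(t) = 5t^2 - 4t + 1

Write P(t) = at^2 + bt + c. Substituting each data point gives a linear system:
  c = 1
  4a + 2b + c = 13
  49a + 7b + c = 218
Solving the system yields a = 5, b = -4, c = 1.
So P(t) = 5t^2 - 4t + 1.
Check: P(0) = 1. ✓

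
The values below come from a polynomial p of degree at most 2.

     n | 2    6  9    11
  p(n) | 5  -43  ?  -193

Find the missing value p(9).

-121

The 3 known points determine the degree-2 polynomial uniquely.
Write p(n) = an^2 + bn + c. Substituting each data point gives a linear system:
  4a + 2b + c = 5
  36a + 6b + c = -43
  121a + 11b + c = -193
Solving the system yields a = -2, b = 4, c = 5.
So p(n) = -2n^2 + 4n + 5.
Then p(9) = -121.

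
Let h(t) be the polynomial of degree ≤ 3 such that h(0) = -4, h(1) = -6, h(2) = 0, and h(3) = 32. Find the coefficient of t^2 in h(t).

Write h(t) = at^3 + bt^2 + ct + d. Substituting each data point gives a linear system:
  d = -4
  a + b + c + d = -6
  8a + 4b + 2c + d = 0
  27a + 9b + 3c + d = 32
Solving the system yields a = 3, b = -5, c = 0, d = -4.
So h(t) = 3t³ - 5t² - 4.
The coefficient of t^2 is -5.

-5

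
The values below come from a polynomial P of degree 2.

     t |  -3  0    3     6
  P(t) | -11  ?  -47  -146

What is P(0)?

On equispaced nodes a degree-2 polynomial has vanishing third forward difference, so
  - P(-3) + 3·P(0) - 3·P(3) + P(6) = 0.
Substituting the known values and solving for P(0):
  3·P(0) = -6
  P(0) = -2.

-2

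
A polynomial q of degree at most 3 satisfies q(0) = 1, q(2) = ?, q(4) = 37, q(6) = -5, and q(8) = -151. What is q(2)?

23

The 4 known points determine the degree-3 polynomial uniquely.
Write q(t) = at^3 + bt^2 + ct + d. Substituting each data point gives a linear system:
  d = 1
  64a + 16b + 4c + d = 37
  216a + 36b + 6c + d = -5
  512a + 64b + 8c + d = -151
Solving the system yields a = -1, b = 5, c = 5, d = 1.
So q(t) = -t^3 + 5t^2 + 5t + 1.
Then q(2) = 23.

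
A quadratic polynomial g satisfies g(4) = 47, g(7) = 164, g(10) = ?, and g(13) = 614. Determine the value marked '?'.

The 3 known points determine the degree-2 polynomial uniquely.
Write g(t) = at^2 + bt + c. Substituting each data point gives a linear system:
  16a + 4b + c = 47
  49a + 7b + c = 164
  169a + 13b + c = 614
Solving the system yields a = 4, b = -5, c = 3.
So g(t) = 4t^2 - 5t + 3.
Then g(10) = 353.

353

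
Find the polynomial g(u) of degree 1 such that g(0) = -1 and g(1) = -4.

Using the Lagrange interpolation formula with nodes 0, 1:
  L_0(u) = (u - 1) / -1
  L_1(u) = u / 1
Then g(u) = -1·L_0(u) - 4·L_1(u).
Expanding and collecting terms gives g(u) = -3u - 1.
Check: g(0) = -1. ✓

g(u) = -3u - 1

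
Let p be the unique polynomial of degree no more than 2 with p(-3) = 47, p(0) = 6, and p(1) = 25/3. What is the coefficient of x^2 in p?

Write p(x) = ax^2 + bx + c. Substituting each data point gives a linear system:
  9a - 3b + c = 47
  c = 6
  a + b + c = 25/3
Solving the system yields a = 4, b = -5/3, c = 6.
So p(x) = 4x² - (5/3)x + 6.
The leading coefficient is 4.

4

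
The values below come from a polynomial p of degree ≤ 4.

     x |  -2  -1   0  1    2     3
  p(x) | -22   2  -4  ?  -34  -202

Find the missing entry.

On equispaced nodes a degree-4 polynomial has vanishing fifth forward difference, so
  - p(-2) + 5·p(-1) - 10·p(0) + 10·p(1) - 5·p(2) + p(3) = 0.
Substituting the known values and solving for p(1):
  10·p(1) = -40
  p(1) = -4.

-4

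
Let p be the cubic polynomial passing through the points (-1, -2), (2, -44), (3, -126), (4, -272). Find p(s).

p(s) = -3s^3 - 5s^2

Write p(s) = as^3 + bs^2 + cs + d. Substituting each data point gives a linear system:
  -a + b - c + d = -2
  8a + 4b + 2c + d = -44
  27a + 9b + 3c + d = -126
  64a + 16b + 4c + d = -272
Solving the system yields a = -3, b = -5, c = 0, d = 0.
So p(s) = -3s^3 - 5s^2.
Check: p(3) = -126. ✓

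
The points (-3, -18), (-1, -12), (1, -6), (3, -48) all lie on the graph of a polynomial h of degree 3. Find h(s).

h(s) = -s^3 - 3s^2 + 4s - 6

Using the Lagrange interpolation formula with nodes -3, -1, 1, 3:
  L_0(s) = (s + 1)(s - 1)(s - 3) / -48
  L_1(s) = (s + 3)(s - 1)(s - 3) / 16
  L_2(s) = (s + 3)(s + 1)(s - 3) / -16
  L_3(s) = (s + 3)(s + 1)(s - 1) / 48
Then h(s) = -18·L_0(s) - 12·L_1(s) - 6·L_2(s) - 48·L_3(s).
Expanding and collecting terms gives h(s) = -s³ - 3s² + 4s - 6.
Check: h(-1) = -12. ✓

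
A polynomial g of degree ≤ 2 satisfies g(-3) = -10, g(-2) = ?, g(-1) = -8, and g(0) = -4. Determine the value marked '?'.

The 3 known points determine the degree-2 polynomial uniquely.
Write g(x) = ax^2 + bx + c. Substituting each data point gives a linear system:
  9a - 3b + c = -10
  a - b + c = -8
  c = -4
Solving the system yields a = 1, b = 5, c = -4.
So g(x) = x² + 5x - 4.
Then g(-2) = -10.

-10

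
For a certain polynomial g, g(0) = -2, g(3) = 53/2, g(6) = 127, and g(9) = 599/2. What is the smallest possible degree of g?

Forward differences of the values at x = 0, 3, 6, 9:
  g  : -2  53/2  127  599/2
  Δ  : 57/2  201/2  345/2
  Δ^2: 72  72
  Δ^3: 0
The second differences are constant (72) and nonzero, while all higher differences vanish, so the minimal degree is 2.

2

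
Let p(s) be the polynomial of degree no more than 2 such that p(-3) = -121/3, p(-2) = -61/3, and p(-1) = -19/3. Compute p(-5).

Write p(s) = as^2 + bs + c. Substituting each data point gives a linear system:
  9a - 3b + c = -121/3
  4a - 2b + c = -61/3
  a - b + c = -19/3
Solving the system yields a = -3, b = 5, c = 5/3.
So p(s) = -3s^2 + 5s + 5/3.
Then p(-5) = -295/3.

-295/3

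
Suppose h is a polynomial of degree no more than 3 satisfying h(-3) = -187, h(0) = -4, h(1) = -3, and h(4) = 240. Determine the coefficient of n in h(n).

Write h(n) = an^3 + bn^2 + cn + d. Substituting each data point gives a linear system:
  -27a + 9b - 3c + d = -187
  d = -4
  a + b + c + d = -3
  64a + 16b + 4c + d = 240
Solving the system yields a = 5, b = -5, c = 1, d = -4.
So h(n) = 5n^3 - 5n^2 + n - 4.
The coefficient of n is 1.

1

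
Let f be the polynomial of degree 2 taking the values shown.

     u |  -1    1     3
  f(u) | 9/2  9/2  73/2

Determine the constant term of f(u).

Write f(u) = au^2 + bu + c. Substituting each data point gives a linear system:
  a - b + c = 9/2
  a + b + c = 9/2
  9a + 3b + c = 73/2
Solving the system yields a = 4, b = 0, c = 1/2.
So f(u) = 4u^2 + 1/2.
The constant term is 1/2.

1/2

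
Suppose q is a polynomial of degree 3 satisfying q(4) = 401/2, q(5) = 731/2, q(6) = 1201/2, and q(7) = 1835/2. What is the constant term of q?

1/2

Write q(t) = at^3 + bt^2 + ct + d. Substituting each data point gives a linear system:
  64a + 16b + 4c + d = 401/2
  125a + 25b + 5c + d = 731/2
  216a + 36b + 6c + d = 1201/2
  343a + 49b + 7c + d = 1835/2
Solving the system yields a = 2, b = 5, c = -2, d = 1/2.
So q(t) = 2t³ + 5t² - 2t + 1/2.
The constant term is 1/2.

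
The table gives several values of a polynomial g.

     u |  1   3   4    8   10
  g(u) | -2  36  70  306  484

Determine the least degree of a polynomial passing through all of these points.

2

Divided differences on the nodes 1, 3, 4, 8, 10:
  order 0: -2  36  70  306  484
  order 1: 19  34  59  89
  order 2: 5  5  5
  order 3: 0  0
  order 4: 0
The order-2 divided differences are all 5 (nonzero) and every higher order vanishes, so the data lies on a polynomial of degree exactly 2.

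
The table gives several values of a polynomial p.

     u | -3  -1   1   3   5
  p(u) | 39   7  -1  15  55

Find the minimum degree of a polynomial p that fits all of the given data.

2

Forward differences of the values at u = -3, -1, 1, 3, 5:
  p  : 39  7  -1  15  55
  Δ  : -32  -8  16  40
  Δ^2: 24  24  24
  Δ^3: 0  0
  Δ^4: 0
The second differences are constant (24) and nonzero, while all higher differences vanish, so the minimal degree is 2.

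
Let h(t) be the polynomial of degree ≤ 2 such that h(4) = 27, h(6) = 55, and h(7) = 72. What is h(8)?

91

Write h(t) = at^2 + bt + c. Substituting each data point gives a linear system:
  16a + 4b + c = 27
  36a + 6b + c = 55
  49a + 7b + c = 72
Solving the system yields a = 1, b = 4, c = -5.
So h(t) = t^2 + 4t - 5.
Then h(8) = 91.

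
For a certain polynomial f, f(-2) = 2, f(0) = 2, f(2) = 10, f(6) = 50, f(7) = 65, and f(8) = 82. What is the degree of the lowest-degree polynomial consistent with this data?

Divided differences on the nodes -2, 0, 2, 6, 7, 8:
  order 0: 2  2  10  50  65  82
  order 1: 0  4  10  15  17
  order 2: 1  1  1  1
  order 3: 0  0  0
  order 4: 0  0
  order 5: 0
The order-2 divided differences are all 1 (nonzero) and every higher order vanishes, so the data lies on a polynomial of degree exactly 2.

2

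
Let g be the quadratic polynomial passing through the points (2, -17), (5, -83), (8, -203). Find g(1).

-7

Using the Lagrange interpolation formula with nodes 2, 5, 8:
  L_0(t) = (t - 5)(t - 8) / 18
  L_1(t) = (t - 2)(t - 8) / -9
  L_2(t) = (t - 2)(t - 5) / 18
Then g(t) = -17·L_0(t) - 83·L_1(t) - 203·L_2(t).
Expanding and collecting terms gives g(t) = -3t² - t - 3.
Evaluating at t = 1: g(1) = -7.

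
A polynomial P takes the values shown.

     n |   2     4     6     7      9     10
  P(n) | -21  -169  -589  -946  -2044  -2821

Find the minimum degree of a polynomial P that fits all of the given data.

Divided differences on the nodes 2, 4, 6, 7, 9, 10:
  order 0: -21  -169  -589  -946  -2044  -2821
  order 1: -74  -210  -357  -549  -777
  order 2: -34  -49  -64  -76
  order 3: -3  -3  -3
  order 4: 0  0
  order 5: 0
The order-3 divided differences are all -3 (nonzero) and every higher order vanishes, so the data lies on a polynomial of degree exactly 3.

3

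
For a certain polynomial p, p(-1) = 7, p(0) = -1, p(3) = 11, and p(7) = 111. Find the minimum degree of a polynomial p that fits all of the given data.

Divided differences on the nodes -1, 0, 3, 7:
  order 0: 7  -1  11  111
  order 1: -8  4  25
  order 2: 3  3
  order 3: 0
The order-2 divided differences are all 3 (nonzero) and every higher order vanishes, so the data lies on a polynomial of degree exactly 2.

2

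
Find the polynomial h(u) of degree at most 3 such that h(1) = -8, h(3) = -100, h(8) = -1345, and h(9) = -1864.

h(u) = -2u^3 - 5u^2 - 1

Using the Lagrange interpolation formula with nodes 1, 3, 8, 9:
  L_0(u) = (u - 3)(u - 8)(u - 9) / -112
  L_1(u) = (u - 1)(u - 8)(u - 9) / 60
  L_2(u) = (u - 1)(u - 3)(u - 9) / -35
  L_3(u) = (u - 1)(u - 3)(u - 8) / 48
Then h(u) = -8·L_0(u) - 100·L_1(u) - 1345·L_2(u) - 1864·L_3(u).
Expanding and collecting terms gives h(u) = -2u^3 - 5u^2 - 1.
Check: h(8) = -1345. ✓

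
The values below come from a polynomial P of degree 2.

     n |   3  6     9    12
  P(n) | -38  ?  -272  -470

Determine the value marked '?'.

The 3 known points determine the degree-2 polynomial uniquely.
Write P(n) = an^2 + bn + c. Substituting each data point gives a linear system:
  9a + 3b + c = -38
  81a + 9b + c = -272
  144a + 12b + c = -470
Solving the system yields a = -3, b = -3, c = -2.
So P(n) = -3n^2 - 3n - 2.
Then P(6) = -128.

-128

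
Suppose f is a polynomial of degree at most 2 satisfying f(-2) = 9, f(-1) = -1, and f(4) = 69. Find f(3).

39

Write f(x) = ax^2 + bx + c. Substituting each data point gives a linear system:
  4a - 2b + c = 9
  a - b + c = -1
  16a + 4b + c = 69
Solving the system yields a = 4, b = 2, c = -3.
So f(x) = 4x^2 + 2x - 3.
Then f(3) = 39.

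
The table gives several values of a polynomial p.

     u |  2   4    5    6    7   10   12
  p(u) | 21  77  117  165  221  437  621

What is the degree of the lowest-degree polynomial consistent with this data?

2

Divided differences on the nodes 2, 4, 5, 6, 7, 10, 12:
  order 0: 21  77  117  165  221  437  621
  order 1: 28  40  48  56  72  92
  order 2: 4  4  4  4  4
  order 3: 0  0  0  0
  order 4: 0  0  0
  order 5: 0  0
  order 6: 0
The order-2 divided differences are all 4 (nonzero) and every higher order vanishes, so the data lies on a polynomial of degree exactly 2.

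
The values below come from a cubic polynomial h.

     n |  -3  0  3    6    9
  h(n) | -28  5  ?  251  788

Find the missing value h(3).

44

On equispaced nodes a degree-3 polynomial has vanishing fourth forward difference, so
  h(-3) - 4·h(0) + 6·h(3) - 4·h(6) + h(9) = 0.
Substituting the known values and solving for h(3):
  6·h(3) = 264
  h(3) = 44.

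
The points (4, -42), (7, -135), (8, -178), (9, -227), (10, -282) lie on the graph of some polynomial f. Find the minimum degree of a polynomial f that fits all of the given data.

2

Divided differences on the nodes 4, 7, 8, 9, 10:
  order 0: -42  -135  -178  -227  -282
  order 1: -31  -43  -49  -55
  order 2: -3  -3  -3
  order 3: 0  0
  order 4: 0
The order-2 divided differences are all -3 (nonzero) and every higher order vanishes, so the data lies on a polynomial of degree exactly 2.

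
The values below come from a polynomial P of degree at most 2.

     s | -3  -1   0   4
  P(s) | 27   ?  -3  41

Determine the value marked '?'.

1

The 3 known points determine the degree-2 polynomial uniquely.
Write P(s) = as^2 + bs + c. Substituting each data point gives a linear system:
  9a - 3b + c = 27
  c = -3
  16a + 4b + c = 41
Solving the system yields a = 3, b = -1, c = -3.
So P(s) = 3s^2 - s - 3.
Then P(-1) = 1.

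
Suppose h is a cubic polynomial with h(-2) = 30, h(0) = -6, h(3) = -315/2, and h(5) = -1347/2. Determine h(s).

h(s) = -5s^3 - (3/2)s^2 - s - 6

Using the Lagrange interpolation formula with nodes -2, 0, 3, 5:
  L_0(s) = s(s - 3)(s - 5) / -70
  L_1(s) = (s + 2)(s - 3)(s - 5) / 30
  L_2(s) = (s + 2)s(s - 5) / -30
  L_3(s) = (s + 2)s(s - 3) / 70
Then h(s) = 30·L_0(s) - 6·L_1(s) - 315/2·L_2(s) - 1347/2·L_3(s).
Expanding and collecting terms gives h(s) = -5s^3 - (3/2)s^2 - s - 6.
Check: h(0) = -6. ✓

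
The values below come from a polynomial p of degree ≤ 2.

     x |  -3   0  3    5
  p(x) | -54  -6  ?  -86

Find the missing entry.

-30

The 3 known points determine the degree-2 polynomial uniquely.
Write p(x) = ax^2 + bx + c. Substituting each data point gives a linear system:
  9a - 3b + c = -54
  c = -6
  25a + 5b + c = -86
Solving the system yields a = -4, b = 4, c = -6.
So p(x) = -4x^2 + 4x - 6.
Then p(3) = -30.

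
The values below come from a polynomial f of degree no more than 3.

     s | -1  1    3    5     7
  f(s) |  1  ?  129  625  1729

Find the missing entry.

1

The 4 known points determine the degree-3 polynomial uniquely.
Write f(s) = as^3 + bs^2 + cs + d. Substituting each data point gives a linear system:
  -a + b - c + d = 1
  27a + 9b + 3c + d = 129
  125a + 25b + 5c + d = 625
  343a + 49b + 7c + d = 1729
Solving the system yields a = 5, b = 1, c = -5, d = 0.
So f(s) = 5s³ + s² - 5s.
Then f(1) = 1.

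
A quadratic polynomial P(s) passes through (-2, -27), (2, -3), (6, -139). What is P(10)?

-435

Using the Lagrange interpolation formula with nodes -2, 2, 6:
  L_0(s) = (s - 2)(s - 6) / 32
  L_1(s) = (s + 2)(s - 6) / -16
  L_2(s) = (s + 2)(s - 2) / 32
Then P(s) = -27·L_0(s) - 3·L_1(s) - 139·L_2(s).
Expanding and collecting terms gives P(s) = -5s^2 + 6s + 5.
Evaluating at s = 10: P(10) = -435.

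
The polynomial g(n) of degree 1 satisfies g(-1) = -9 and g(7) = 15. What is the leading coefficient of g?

Write g(n) = an + b. Substituting each data point gives a linear system:
  -a + b = -9
  7a + b = 15
Solving the system yields a = 3, b = -6.
So g(n) = 3n - 6.
The leading coefficient is 3.

3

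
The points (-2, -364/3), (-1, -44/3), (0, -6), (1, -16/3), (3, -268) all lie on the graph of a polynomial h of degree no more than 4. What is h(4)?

Using the Lagrange interpolation formula with nodes -2, -1, 0, 1, 3:
  L_0(u) = (u + 1)u(u - 1)(u - 3) / 30
  L_1(u) = (u + 2)u(u - 1)(u - 3) / -8
  L_2(u) = (u + 2)(u + 1)(u - 1)(u - 3) / 6
  L_3(u) = (u + 2)(u + 1)u(u - 3) / -12
  L_4(u) = (u + 2)(u + 1)u(u - 1) / 120
Then h(u) = -364/3·L_0(u) - 44/3·L_1(u) - 6·L_2(u) - 16/3·L_3(u) - 268·L_4(u).
Expanding and collecting terms gives h(u) = -5u⁴ + 5u³ + u² - (1/3)u - 6.
Evaluating at u = 4: h(4) = -2854/3.

-2854/3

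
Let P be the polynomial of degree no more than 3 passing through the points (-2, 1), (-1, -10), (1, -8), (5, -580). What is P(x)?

P(x) = -4x^3 - 4x^2 + 5x - 5

Write P(x) = ax^3 + bx^2 + cx + d. Substituting each data point gives a linear system:
  -8a + 4b - 2c + d = 1
  -a + b - c + d = -10
  a + b + c + d = -8
  125a + 25b + 5c + d = -580
Solving the system yields a = -4, b = -4, c = 5, d = -5.
So P(x) = -4x^3 - 4x^2 + 5x - 5.
Check: P(-2) = 1. ✓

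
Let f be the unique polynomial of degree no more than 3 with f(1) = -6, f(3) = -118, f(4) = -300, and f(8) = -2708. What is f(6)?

Write f(t) = at^3 + bt^2 + ct + d. Substituting each data point gives a linear system:
  a + b + c + d = -6
  27a + 9b + 3c + d = -118
  64a + 16b + 4c + d = -300
  512a + 64b + 8c + d = -2708
Solving the system yields a = -6, b = 6, c = -2, d = -4.
So f(t) = -6t³ + 6t² - 2t - 4.
Then f(6) = -1096.

-1096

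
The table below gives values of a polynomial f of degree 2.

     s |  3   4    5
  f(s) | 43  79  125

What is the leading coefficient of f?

5

Write f(s) = as^2 + bs + c. Substituting each data point gives a linear system:
  9a + 3b + c = 43
  16a + 4b + c = 79
  25a + 5b + c = 125
Solving the system yields a = 5, b = 1, c = -5.
So f(s) = 5s^2 + s - 5.
The leading coefficient is 5.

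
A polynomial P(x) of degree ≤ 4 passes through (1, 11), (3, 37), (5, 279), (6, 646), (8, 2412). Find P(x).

P(x) = x^4 - 4x^3 + 5x^2 + 5x + 4

Using the Lagrange interpolation formula with nodes 1, 3, 5, 6, 8:
  L_0(x) = (x - 3)(x - 5)(x - 6)(x - 8) / 280
  L_1(x) = (x - 1)(x - 5)(x - 6)(x - 8) / -60
  L_2(x) = (x - 1)(x - 3)(x - 6)(x - 8) / 24
  L_3(x) = (x - 1)(x - 3)(x - 5)(x - 8) / -30
  L_4(x) = (x - 1)(x - 3)(x - 5)(x - 6) / 210
Then P(x) = 11·L_0(x) + 37·L_1(x) + 279·L_2(x) + 646·L_3(x) + 2412·L_4(x).
Expanding and collecting terms gives P(x) = x⁴ - 4x³ + 5x² + 5x + 4.
Check: P(6) = 646. ✓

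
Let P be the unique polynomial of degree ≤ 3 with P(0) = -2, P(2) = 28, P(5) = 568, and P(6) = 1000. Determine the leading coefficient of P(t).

5

Write P(t) = at^3 + bt^2 + ct + d. Substituting each data point gives a linear system:
  d = -2
  8a + 4b + 2c + d = 28
  125a + 25b + 5c + d = 568
  216a + 36b + 6c + d = 1000
Solving the system yields a = 5, b = -2, c = -1, d = -2.
So P(t) = 5t³ - 2t² - t - 2.
The leading coefficient is 5.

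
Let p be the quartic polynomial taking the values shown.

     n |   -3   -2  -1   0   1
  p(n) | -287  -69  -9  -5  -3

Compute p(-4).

-813

Forward differences of the values at n = -3, -2, -1, 0, 1:
  p  : -287  -69  -9  -5  -3
  Δ  : 218  60  4  2
  Δ^2: -158  -56  -2
  Δ^3: 102  54
  Δ^4: -48
The fourth differences are constant, confirming degree 4.
Interpolating (Newton forward form) and evaluating at n = -4 gives p(-4) = -813.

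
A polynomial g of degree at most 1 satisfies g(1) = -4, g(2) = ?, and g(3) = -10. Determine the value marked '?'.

The 2 known points determine the degree-1 polynomial uniquely.
Write g(t) = at + b. Substituting each data point gives a linear system:
  a + b = -4
  3a + b = -10
Solving the system yields a = -3, b = -1.
So g(t) = -3t - 1.
Then g(2) = -7.

-7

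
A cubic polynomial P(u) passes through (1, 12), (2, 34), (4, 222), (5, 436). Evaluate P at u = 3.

Using the Lagrange interpolation formula with nodes 1, 2, 4, 5:
  L_0(u) = (u - 2)(u - 4)(u - 5) / -12
  L_1(u) = (u - 1)(u - 4)(u - 5) / 6
  L_2(u) = (u - 1)(u - 2)(u - 5) / -6
  L_3(u) = (u - 1)(u - 2)(u - 4) / 12
Then P(u) = 12·L_0(u) + 34·L_1(u) + 222·L_2(u) + 436·L_3(u).
Expanding and collecting terms gives P(u) = 4u^3 - 4u^2 + 6u + 6.
Evaluating at u = 3: P(3) = 96.

96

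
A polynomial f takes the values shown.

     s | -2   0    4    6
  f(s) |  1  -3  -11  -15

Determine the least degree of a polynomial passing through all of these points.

Divided differences on the nodes -2, 0, 4, 6:
  order 0: 1  -3  -11  -15
  order 1: -2  -2  -2
  order 2: 0  0
  order 3: 0
The order-1 divided differences are all -2 (nonzero) and every higher order vanishes, so the data lies on a polynomial of degree exactly 1.

1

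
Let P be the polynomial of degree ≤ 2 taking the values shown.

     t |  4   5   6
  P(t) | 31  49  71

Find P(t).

P(t) = 2t^2 - 1

Write P(t) = at^2 + bt + c. Substituting each data point gives a linear system:
  16a + 4b + c = 31
  25a + 5b + c = 49
  36a + 6b + c = 71
Solving the system yields a = 2, b = 0, c = -1.
So P(t) = 2t^2 - 1.
Check: P(4) = 31. ✓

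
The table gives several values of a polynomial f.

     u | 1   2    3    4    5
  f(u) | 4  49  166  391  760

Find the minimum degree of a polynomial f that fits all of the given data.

Forward differences of the values at u = 1, 2, 3, 4, 5:
  f  : 4  49  166  391  760
  Δ  : 45  117  225  369
  Δ^2: 72  108  144
  Δ^3: 36  36
  Δ^4: 0
The third differences are constant (36) and nonzero, while all higher differences vanish, so the minimal degree is 3.

3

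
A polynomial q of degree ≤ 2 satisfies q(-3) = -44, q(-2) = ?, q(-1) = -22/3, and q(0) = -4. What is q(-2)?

-62/3

The 3 known points determine the degree-2 polynomial uniquely.
Write q(n) = an^2 + bn + c. Substituting each data point gives a linear system:
  9a - 3b + c = -44
  a - b + c = -22/3
  c = -4
Solving the system yields a = -5, b = -5/3, c = -4.
So q(n) = -5n² - (5/3)n - 4.
Then q(-2) = -62/3.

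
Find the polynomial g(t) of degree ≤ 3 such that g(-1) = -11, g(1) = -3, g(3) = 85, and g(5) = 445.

g(t) = 4t^3 - 2t^2 - 5

Using the Lagrange interpolation formula with nodes -1, 1, 3, 5:
  L_0(t) = (t - 1)(t - 3)(t - 5) / -48
  L_1(t) = (t + 1)(t - 3)(t - 5) / 16
  L_2(t) = (t + 1)(t - 1)(t - 5) / -16
  L_3(t) = (t + 1)(t - 1)(t - 3) / 48
Then g(t) = -11·L_0(t) - 3·L_1(t) + 85·L_2(t) + 445·L_3(t).
Expanding and collecting terms gives g(t) = 4t³ - 2t² - 5.
Check: g(3) = 85. ✓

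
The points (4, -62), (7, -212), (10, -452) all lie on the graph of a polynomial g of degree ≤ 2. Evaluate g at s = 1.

-2

Using the Lagrange interpolation formula with nodes 4, 7, 10:
  L_0(s) = (s - 7)(s - 10) / 18
  L_1(s) = (s - 4)(s - 10) / -9
  L_2(s) = (s - 4)(s - 7) / 18
Then g(s) = -62·L_0(s) - 212·L_1(s) - 452·L_2(s).
Expanding and collecting terms gives g(s) = -5s² + 5s - 2.
Evaluating at s = 1: g(1) = -2.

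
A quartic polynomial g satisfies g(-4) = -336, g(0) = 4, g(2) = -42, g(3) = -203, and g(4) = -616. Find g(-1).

9

Using the Lagrange interpolation formula with nodes -4, 0, 2, 3, 4:
  L_0(x) = x(x - 2)(x - 3)(x - 4) / 1344
  L_1(x) = (x + 4)(x - 2)(x - 3)(x - 4) / -96
  L_2(x) = (x + 4)x(x - 3)(x - 4) / 24
  L_3(x) = (x + 4)x(x - 2)(x - 4) / -21
  L_4(x) = (x + 4)x(x - 2)(x - 3) / 64
Then g(x) = -336·L_0(x) + 4·L_1(x) - 42·L_2(x) - 203·L_3(x) - 616·L_4(x).
Expanding and collecting terms gives g(x) = -2x^4 - 2x^3 + 2x^2 - 3x + 4.
Evaluating at x = -1: g(-1) = 9.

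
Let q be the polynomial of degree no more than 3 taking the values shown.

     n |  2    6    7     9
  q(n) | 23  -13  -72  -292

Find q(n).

q(n) = -n^3 + 5n^2 + 3n + 5

Write q(n) = an^3 + bn^2 + cn + d. Substituting each data point gives a linear system:
  8a + 4b + 2c + d = 23
  216a + 36b + 6c + d = -13
  343a + 49b + 7c + d = -72
  729a + 81b + 9c + d = -292
Solving the system yields a = -1, b = 5, c = 3, d = 5.
So q(n) = -n^3 + 5n^2 + 3n + 5.
Check: q(9) = -292. ✓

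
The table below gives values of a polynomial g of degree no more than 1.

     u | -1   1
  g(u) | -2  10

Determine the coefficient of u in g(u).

6

Write g(u) = au + b. Substituting each data point gives a linear system:
  -a + b = -2
  a + b = 10
Solving the system yields a = 6, b = 4.
So g(u) = 6u + 4.
The leading coefficient is 6.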